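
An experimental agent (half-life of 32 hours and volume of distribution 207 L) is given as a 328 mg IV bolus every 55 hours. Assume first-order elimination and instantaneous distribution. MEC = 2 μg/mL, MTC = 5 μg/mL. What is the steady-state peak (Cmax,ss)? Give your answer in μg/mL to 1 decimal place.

k = ln2/t½ = ln2/32 ≈ 0.021661 h⁻¹; fraction remaining f = e^(−kτ) = e^(−0.021661×55) ≈ 0.3038.
Accumulation ratio R = 1/(1 − f) ≈ 1/0.6962 ≈ 1.4364.
Single-dose peak C₀ = D/Vd = 328/207 ≈ 1.585 μg/mL.
Steady-state peak Cmax,ss = C₀·R ≈ 1.585 × 1.4364 ≈ 2.277 μg/mL.
Peak 2.3 μg/mL vs MTC 5 μg/mL: below toxic threshold.

2.3 μg/mL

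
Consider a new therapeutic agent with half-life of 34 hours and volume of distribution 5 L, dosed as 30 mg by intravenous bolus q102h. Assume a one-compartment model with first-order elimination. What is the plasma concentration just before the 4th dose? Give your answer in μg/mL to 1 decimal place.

f = (1/2)^(τ/t½) = (1/2)^(102/34) ≈ 0.1250.
C₀ = D/Vd = 30/5 ≈ 6.000 μg/mL.
Before the 4th dose, 3 doses have been given. Superposition: Cmin = C₀·(f + f² + … + f^3).
≈ 6.000 × (0.1250 + 0.0156 + 0.0020) ≈ 6.000 × 0.1426 ≈ 0.856 μg/mL.

0.9 μg/mL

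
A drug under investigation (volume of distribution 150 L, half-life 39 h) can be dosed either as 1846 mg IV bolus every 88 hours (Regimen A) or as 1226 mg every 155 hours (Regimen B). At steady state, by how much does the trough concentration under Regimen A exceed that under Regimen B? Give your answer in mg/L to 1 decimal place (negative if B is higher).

2.7 mg/L

Regimen A: f = (1/2)^(88/39) ≈ 0.2093; Cmin,ss = (1846/150)·f/(1−f) ≈ 3.258 mg/L.
Regimen B: f = (1/2)^(155/39) ≈ 0.0636; Cmin,ss = (1226/150)·f/(1−f) ≈ 0.555 mg/L.
Difference ≈ 3.258 − 0.555 ≈ 2.703 mg/L.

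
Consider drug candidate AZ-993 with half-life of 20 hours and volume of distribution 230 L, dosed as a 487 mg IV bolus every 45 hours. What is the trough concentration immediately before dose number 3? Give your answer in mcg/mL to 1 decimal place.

f = (1/2)^(τ/t½) = (1/2)^(45/20) ≈ 0.2102.
C₀ = D/Vd = 487/230 ≈ 2.117 mcg/mL.
Before the 3rd dose, 2 doses have been given. Superposition: Cmin = C₀·(f + f²).
≈ 2.117 × (0.2102 + 0.0442) ≈ 2.117 × 0.2544 ≈ 0.539 mcg/mL.

0.5 mcg/mL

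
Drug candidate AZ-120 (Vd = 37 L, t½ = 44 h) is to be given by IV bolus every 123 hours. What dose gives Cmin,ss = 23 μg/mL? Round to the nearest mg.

τ/t½ = 123/44 ≈ 2.7955, so f = (1/2)^(123/44) ≈ 0.144040.
Cmin,ss = (D/Vd)·f/(1−f), so D = Cmin,ss·Vd·(1−f)/f.
D = 23 × 37 × (1−f)/f ≈ 23 × 37 × 5.94252 ≈ 5057.08 mg.

5057 mg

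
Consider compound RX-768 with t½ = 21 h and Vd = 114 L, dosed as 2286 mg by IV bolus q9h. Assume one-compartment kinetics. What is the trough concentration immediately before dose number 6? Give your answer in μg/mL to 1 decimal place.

44.8 μg/mL

f = (1/2)^(τ/t½) = (1/2)^(9/21) ≈ 0.7430.
C₀ = D/Vd = 2286/114 ≈ 20.053 μg/mL.
Before the 6th dose, 5 doses have been given. Superposition: Cmin = C₀·(f + f² + … + f^5).
≈ 20.053 × (0.7430 + 0.5520 + 0.4102 + 0.3048 + 0.2264) ≈ 20.053 × 2.2364 ≈ 44.847 μg/mL.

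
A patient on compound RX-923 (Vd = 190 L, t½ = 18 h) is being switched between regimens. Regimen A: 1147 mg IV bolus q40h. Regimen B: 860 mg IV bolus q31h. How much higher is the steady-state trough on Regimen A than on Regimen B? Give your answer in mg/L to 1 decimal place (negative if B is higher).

-0.3 mg/L

Regimen A: f = (1/2)^(40/18) ≈ 0.2143; Cmin,ss = (1147/190)·f/(1−f) ≈ 1.647 mg/L.
Regimen B: f = (1/2)^(31/18) ≈ 0.3031; Cmin,ss = (860/190)·f/(1−f) ≈ 1.969 mg/L.
Difference ≈ 1.647 − 1.969 ≈ -0.322 mg/L.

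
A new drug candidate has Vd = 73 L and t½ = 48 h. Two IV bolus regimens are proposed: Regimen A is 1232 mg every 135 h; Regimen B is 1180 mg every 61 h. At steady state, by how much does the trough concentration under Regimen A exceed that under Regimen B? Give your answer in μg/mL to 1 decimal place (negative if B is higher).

Regimen A: f = (1/2)^(135/48) ≈ 0.1423; Cmin,ss = (1232/73)·f/(1−f) ≈ 2.800 μg/mL.
Regimen B: f = (1/2)^(61/48) ≈ 0.4144; Cmin,ss = (1180/73)·f/(1−f) ≈ 11.439 μg/mL.
Difference ≈ 2.800 − 11.439 ≈ -8.639 μg/mL.

-8.6 μg/mL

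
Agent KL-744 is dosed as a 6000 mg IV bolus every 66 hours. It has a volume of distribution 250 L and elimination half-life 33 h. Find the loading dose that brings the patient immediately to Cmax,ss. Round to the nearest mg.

f = (1/2)^(66/33) ≈ 0.250000; accumulation ratio R = 1/(1−f) ≈ 1.33333.
Loading dose to hit Cmax,ss on first dose: D_load = D_maint·R ≈ 6000 × 1.33333 ≈ 7999.98 mg.

8000 mg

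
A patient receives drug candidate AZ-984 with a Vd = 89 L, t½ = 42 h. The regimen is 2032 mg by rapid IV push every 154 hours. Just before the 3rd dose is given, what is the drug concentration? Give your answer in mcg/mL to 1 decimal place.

1.9 mcg/mL

f = (1/2)^(τ/t½) = (1/2)^(154/42) ≈ 0.0787.
C₀ = D/Vd = 2032/89 ≈ 22.831 mcg/mL.
Before the 3rd dose, 2 doses have been given. Superposition: Cmin = C₀·(f + f²).
≈ 22.831 × (0.0787 + 0.0062) ≈ 22.831 × 0.0849 ≈ 1.938 mcg/mL.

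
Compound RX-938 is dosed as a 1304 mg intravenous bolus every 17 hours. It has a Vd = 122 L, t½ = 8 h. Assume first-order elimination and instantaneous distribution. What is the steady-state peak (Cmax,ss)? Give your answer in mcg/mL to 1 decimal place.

k = ln2/t½ = ln2/8 ≈ 0.086643 h⁻¹; fraction remaining f = e^(−kτ) = e^(−0.086643×17) ≈ 0.2293.
At steady state, accumulation factor R = 1/(1 − e^(−kτ)) ≈ 1.2975.
Each bolus raises the concentration by D/Vd = 1304/122 ≈ 10.689 mcg/mL.
Steady-state peak Cmax,ss = C₀·R ≈ 10.689 × 1.2975 ≈ 13.869 mcg/mL.

13.9 mcg/mL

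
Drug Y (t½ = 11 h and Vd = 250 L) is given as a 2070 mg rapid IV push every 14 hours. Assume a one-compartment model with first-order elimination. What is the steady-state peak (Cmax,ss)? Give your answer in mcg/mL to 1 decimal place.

τ/t½ = 14/11 ≈ 1.2727, so fraction remaining f = (1/2)^(14/11) ≈ 0.4139.
Accumulation ratio R = 1/(1 − f) ≈ 1/0.5861 ≈ 1.7062.
Single-dose peak C₀ = D/Vd = 2070/250 ≈ 8.280 mcg/mL.
Steady-state peak Cmax,ss = C₀·R ≈ 8.280 × 1.7062 ≈ 14.127 mcg/mL.

14.1 mcg/mL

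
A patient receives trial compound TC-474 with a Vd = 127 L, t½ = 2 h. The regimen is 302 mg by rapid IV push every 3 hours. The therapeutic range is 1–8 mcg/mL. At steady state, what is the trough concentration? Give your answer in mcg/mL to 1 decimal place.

τ/t½ = 3/2 ≈ 1.5, so fraction remaining f = (1/2)^(3/2) ≈ 0.3536.
Single-dose peak C₀ = D/Vd = 302/127 ≈ 2.378 mcg/mL.
Steady-state trough Cmin,ss = C₀·f/(1−f) ≈ 2.378 × 0.3536/0.6464 ≈ 1.301 mcg/mL.
Trough 1.3 mcg/mL vs MEC 1 mcg/mL: adequate.

1.3 mcg/mL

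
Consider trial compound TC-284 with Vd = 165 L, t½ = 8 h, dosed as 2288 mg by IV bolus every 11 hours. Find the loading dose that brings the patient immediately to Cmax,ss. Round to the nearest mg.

3724 mg

f = (1/2)^(11/8) ≈ 0.385553; accumulation ratio R = 1/(1−f) ≈ 1.62748.
Loading dose to hit Cmax,ss on first dose: D_load = D_maint·R ≈ 2288 × 1.62748 ≈ 3723.67 mg.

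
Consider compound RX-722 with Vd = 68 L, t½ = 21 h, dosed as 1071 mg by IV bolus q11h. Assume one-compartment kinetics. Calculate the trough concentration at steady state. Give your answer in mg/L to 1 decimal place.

k = ln2/t½ = ln2/21 ≈ 0.033007 h⁻¹; fraction remaining f = e^(−kτ) = e^(−0.033007×11) ≈ 0.6955.
Accumulation ratio R = 1/(1 − f) ≈ 1/0.3045 ≈ 3.2841.
Single-dose peak C₀ = D/Vd = 1071/68 ≈ 15.750 mg/L.
Steady-state peak Cmax,ss = C₀·R ≈ 15.750 × 3.2841 ≈ 51.725 mg/L.
Steady-state trough Cmin,ss = Cmax,ss·f ≈ 51.725 × 0.6955 ≈ 35.975 mg/L.

36.0 mg/L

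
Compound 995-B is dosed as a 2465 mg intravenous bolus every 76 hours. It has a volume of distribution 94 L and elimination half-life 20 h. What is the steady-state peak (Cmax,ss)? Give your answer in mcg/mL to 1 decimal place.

k = ln2/t½ = ln2/20 ≈ 0.034657 h⁻¹; fraction remaining f = e^(−kτ) = e^(−0.034657×76) ≈ 0.0718.
At steady state, accumulation factor R = 1/(1 − e^(−kτ)) ≈ 1.0774.
Each bolus raises the concentration by D/Vd = 2465/94 ≈ 26.223 mcg/mL.
Steady-state peak Cmax,ss = C₀·R ≈ 26.223 × 1.0774 ≈ 28.253 mcg/mL.

28.3 mcg/mL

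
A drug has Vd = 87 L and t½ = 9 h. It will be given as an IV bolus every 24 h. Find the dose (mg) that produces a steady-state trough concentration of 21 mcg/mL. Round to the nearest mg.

9774 mg

τ/t½ = 24/9 ≈ 2.6667, so f = (1/2)^(24/9) ≈ 0.157490.
Cmin,ss = (D/Vd)·f/(1−f), so D = Cmin,ss·Vd·(1−f)/f.
D = 21 × 87 × (1−f)/f ≈ 21 × 87 × 5.34961 ≈ 9773.74 mg.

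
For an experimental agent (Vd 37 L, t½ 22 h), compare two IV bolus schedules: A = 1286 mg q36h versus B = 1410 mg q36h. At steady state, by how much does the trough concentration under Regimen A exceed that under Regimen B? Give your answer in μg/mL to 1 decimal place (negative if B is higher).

Regimen A: f = (1/2)^(36/22) ≈ 0.3217; Cmin,ss = (1286/37)·f/(1−f) ≈ 16.484 μg/mL.
Regimen B: f = (1/2)^(36/22) ≈ 0.3217; Cmin,ss = (1410/37)·f/(1−f) ≈ 18.074 μg/mL.
Difference ≈ 16.484 − 18.074 ≈ -1.590 μg/mL.

-1.6 μg/mL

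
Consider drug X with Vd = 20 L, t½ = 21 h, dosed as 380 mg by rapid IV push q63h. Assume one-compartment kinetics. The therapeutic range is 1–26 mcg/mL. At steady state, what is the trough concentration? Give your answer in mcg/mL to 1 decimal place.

2.7 mcg/mL

The dosing interval is 3 half-lives, so f = 2^(−3) = 0.125.
At steady state, R = 1/(1 − 0.125) = 8/7.
Single-dose peak C₀ = D/Vd = 380/20 = 19 mcg/mL.
Steady-state peak Cmax,ss = C₀·R = 19 × 8/7 ≈ 21.714 mcg/mL.
Steady-state trough Cmin,ss = Cmax,ss·f ≈ 21.714 × 0.125 ≈ 2.714 mcg/mL.
Trough 2.7 mcg/mL vs MEC 1 mcg/mL: adequate.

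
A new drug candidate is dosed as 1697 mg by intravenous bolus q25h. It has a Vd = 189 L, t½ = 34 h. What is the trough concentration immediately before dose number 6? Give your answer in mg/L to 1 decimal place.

12.5 mg/L

f = (1/2)^(τ/t½) = (1/2)^(25/34) ≈ 0.6007.
C₀ = D/Vd = 1697/189 ≈ 8.979 mg/L.
Before the 6th dose, 5 doses have been given. Superposition: Cmin = C₀·(f + f² + … + f^5).
≈ 8.979 × (0.6007 + 0.3608 + 0.2168 + 0.1302 + 0.0782) ≈ 8.979 × 1.3867 ≈ 12.451 mg/L.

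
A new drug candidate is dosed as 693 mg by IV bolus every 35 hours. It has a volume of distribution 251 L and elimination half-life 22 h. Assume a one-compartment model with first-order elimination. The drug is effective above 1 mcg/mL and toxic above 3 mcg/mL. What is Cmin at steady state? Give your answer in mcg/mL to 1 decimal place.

1.4 mcg/mL

τ/t½ = 35/22 ≈ 1.5909, so fraction remaining f = (1/2)^(35/22) ≈ 0.3320.
Each bolus raises the concentration by D/Vd = 693/251 ≈ 2.761 mcg/mL.
Steady-state trough Cmin,ss = C₀·f/(1−f) ≈ 2.761 × 0.3320/0.6680 ≈ 1.372 mcg/mL.
Trough 1.4 mcg/mL vs MEC 1 mcg/mL: adequate.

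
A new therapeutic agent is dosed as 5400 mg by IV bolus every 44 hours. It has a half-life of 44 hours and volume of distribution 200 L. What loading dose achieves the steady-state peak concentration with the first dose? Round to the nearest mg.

10800 mg

f = (1/2)^(44/44) ≈ 0.500000; accumulation ratio R = 1/(1−f) ≈ 2.00000.
Loading dose to hit Cmax,ss on first dose: D_load = D_maint·R ≈ 5400 × 2.00000 ≈ 10800.00 mg.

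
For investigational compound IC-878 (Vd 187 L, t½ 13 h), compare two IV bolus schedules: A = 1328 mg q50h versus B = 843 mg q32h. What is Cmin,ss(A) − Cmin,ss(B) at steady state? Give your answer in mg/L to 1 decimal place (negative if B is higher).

Regimen A: f = (1/2)^(50/13) ≈ 0.0695; Cmin,ss = (1328/187)·f/(1−f) ≈ 0.530 mg/L.
Regimen B: f = (1/2)^(32/13) ≈ 0.1816; Cmin,ss = (843/187)·f/(1−f) ≈ 1.000 mg/L.
Difference ≈ 0.530 − 1.000 ≈ -0.470 mg/L.

-0.5 mg/L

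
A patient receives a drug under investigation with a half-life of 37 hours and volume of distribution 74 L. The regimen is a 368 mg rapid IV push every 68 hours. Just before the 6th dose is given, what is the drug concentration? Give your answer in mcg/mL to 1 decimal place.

f = (1/2)^(τ/t½) = (1/2)^(68/37) ≈ 0.2797.
C₀ = D/Vd = 368/74 ≈ 4.973 mcg/mL.
Before the 6th dose, 5 doses have been given. Superposition: Cmin = C₀·(f + f² + … + f^5).
≈ 4.973 × (0.2797 + 0.0782 + 0.0219 + 0.0061 + 0.0017) ≈ 4.973 × 0.3876 ≈ 1.928 mcg/mL.

1.9 mcg/mL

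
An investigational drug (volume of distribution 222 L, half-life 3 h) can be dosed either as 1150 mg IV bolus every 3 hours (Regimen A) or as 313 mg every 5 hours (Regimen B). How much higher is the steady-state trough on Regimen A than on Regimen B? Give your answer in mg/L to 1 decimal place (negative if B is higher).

4.5 mg/L

Regimen A: f = (1/2)^(3/3) ≈ 0.5000; Cmin,ss = (1150/222)·f/(1−f) ≈ 5.180 mg/L.
Regimen B: f = (1/2)^(5/3) ≈ 0.3150; Cmin,ss = (313/222)·f/(1−f) ≈ 0.648 mg/L.
Difference ≈ 5.180 − 0.648 ≈ 4.532 mg/L.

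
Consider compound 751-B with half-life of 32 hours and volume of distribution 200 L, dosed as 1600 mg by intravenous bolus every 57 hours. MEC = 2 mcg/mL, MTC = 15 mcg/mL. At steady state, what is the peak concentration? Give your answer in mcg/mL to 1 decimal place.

k = ln2/t½ = ln2/32 ≈ 0.021661 h⁻¹; fraction remaining f = e^(−kτ) = e^(−0.021661×57) ≈ 0.2909.
Accumulation ratio R = 1/(1 − f) ≈ 1/0.7091 ≈ 1.4102.
Single-dose peak C₀ = D/Vd = 1600/200 ≈ 8.000 mcg/mL.
Cmax,ss = C₀/(1 − f) ≈ 8.000/0.7091 ≈ 11.282 mcg/mL.
Peak 11.3 mcg/mL vs MTC 15 mcg/mL: below toxic threshold.

11.3 mcg/mL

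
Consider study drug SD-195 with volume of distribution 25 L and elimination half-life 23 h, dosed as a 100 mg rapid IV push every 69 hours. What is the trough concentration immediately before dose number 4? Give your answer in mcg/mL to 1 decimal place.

f = (1/2)^(τ/t½) = (1/2)^(69/23) ≈ 0.1250.
C₀ = D/Vd = 100/25 ≈ 4.000 mcg/mL.
Before the 4th dose, 3 doses have been given. Superposition: Cmin = C₀·(f + f² + … + f^3).
≈ 4.000 × (0.1250 + 0.0156 + 0.0020) ≈ 4.000 × 0.1426 ≈ 0.570 mcg/mL.

0.6 mcg/mL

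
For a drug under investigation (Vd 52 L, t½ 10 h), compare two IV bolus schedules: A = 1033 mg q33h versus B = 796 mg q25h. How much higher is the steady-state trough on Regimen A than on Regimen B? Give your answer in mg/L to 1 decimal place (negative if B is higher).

-1.0 mg/L

Regimen A: f = (1/2)^(33/10) ≈ 0.1015; Cmin,ss = (1033/52)·f/(1−f) ≈ 2.244 mg/L.
Regimen B: f = (1/2)^(25/10) ≈ 0.1768; Cmin,ss = (796/52)·f/(1−f) ≈ 3.288 mg/L.
Difference ≈ 2.244 − 3.288 ≈ -1.044 mg/L.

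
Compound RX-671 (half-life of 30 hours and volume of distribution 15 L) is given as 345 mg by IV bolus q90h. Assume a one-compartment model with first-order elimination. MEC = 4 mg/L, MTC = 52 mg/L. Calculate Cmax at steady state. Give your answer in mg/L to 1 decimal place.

τ = 90 h = 3 half-lives, so f = (1/2)^3 = 0.125.
At steady state, R = 1/(1 − 0.125) = 8/7.
Single-dose peak C₀ = D/Vd = 345/15 = 23 mg/L.
Steady-state peak Cmax,ss = C₀·R = 23 × 8/7 ≈ 26.286 mg/L.
Peak 26.3 mg/L vs MTC 52 mg/L: below toxic threshold.

26.3 mg/L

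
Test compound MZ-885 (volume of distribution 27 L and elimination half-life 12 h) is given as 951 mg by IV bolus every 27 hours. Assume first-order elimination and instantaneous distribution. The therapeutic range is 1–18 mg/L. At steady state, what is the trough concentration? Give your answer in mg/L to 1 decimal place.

9.4 mg/L

k = ln2/t½ = ln2/12 ≈ 0.057762 h⁻¹; fraction remaining f = e^(−kτ) = e^(−0.057762×27) ≈ 0.2102.
Each bolus raises the concentration by D/Vd = 951/27 ≈ 35.222 mg/L.
Steady-state trough Cmin,ss = C₀·f/(1−f) ≈ 35.222 × 0.2102/0.7898 ≈ 9.374 mg/L.
Trough 9.4 mg/L vs MEC 1 mg/L: adequate.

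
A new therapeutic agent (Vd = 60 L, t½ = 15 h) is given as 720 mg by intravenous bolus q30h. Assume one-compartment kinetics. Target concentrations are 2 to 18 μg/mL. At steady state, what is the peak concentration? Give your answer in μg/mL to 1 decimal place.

16.0 μg/mL

τ = 30 h = 2 half-lives, so f = (1/2)^2 = 0.25.
Accumulation ratio R = 1/(1 − f) = 1/0.75 = 4/3.
Single-dose peak C₀ = D/Vd = 720/60 = 12 μg/mL.
Steady-state peak Cmax,ss = C₀·R = 12 × 4/3 ≈ 16.000 μg/mL.
Peak 16.0 μg/mL vs MTC 18 μg/mL: below toxic threshold.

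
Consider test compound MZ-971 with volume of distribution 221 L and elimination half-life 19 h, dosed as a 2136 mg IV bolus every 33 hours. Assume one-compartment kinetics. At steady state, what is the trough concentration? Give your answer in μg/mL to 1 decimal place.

4.1 μg/mL

Over one 33-h interval, 33/19 ≈ 1.7368 half-lives elapse, leaving f ≈ 0.3000 of each dose.
Accumulation ratio R = 1/(1 − f) ≈ 1/0.7000 ≈ 1.4286.
Single-dose peak C₀ = D/Vd = 2136/221 ≈ 9.665 μg/mL.
Steady-state peak Cmax,ss = C₀·R ≈ 9.665 × 1.4286 ≈ 13.807 μg/mL.
Steady-state trough Cmin,ss = Cmax,ss·f ≈ 13.807 × 0.3000 ≈ 4.142 μg/mL.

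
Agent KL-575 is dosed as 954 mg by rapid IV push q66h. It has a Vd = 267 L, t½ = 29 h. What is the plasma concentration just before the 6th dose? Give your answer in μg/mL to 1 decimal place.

f = (1/2)^(τ/t½) = (1/2)^(66/29) ≈ 0.2065.
C₀ = D/Vd = 954/267 ≈ 3.573 μg/mL.
Before the 6th dose, 5 doses have been given. Superposition: Cmin = C₀·(f + f² + … + f^5).
≈ 3.573 × (0.2065 + 0.0426 + 0.0088 + 0.0018 + 0.0004) ≈ 3.573 × 0.2601 ≈ 0.929 μg/mL.

0.9 μg/mL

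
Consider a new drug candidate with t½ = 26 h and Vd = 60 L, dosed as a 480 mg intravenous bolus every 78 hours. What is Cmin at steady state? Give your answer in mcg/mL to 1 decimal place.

τ = 78 h = 3 half-lives, so f = (1/2)^3 = 0.125.
Accumulation ratio R = 1/(1 − f) = 1/0.875 = 8/7.
Single-dose peak C₀ = D/Vd = 480/60 = 8 mcg/mL.
Steady-state peak Cmax,ss = C₀·R = 8 × 8/7 ≈ 9.143 mcg/mL.
Steady-state trough Cmin,ss = Cmax,ss·f ≈ 9.143 × 0.125 ≈ 1.143 mcg/mL.

1.1 mcg/mL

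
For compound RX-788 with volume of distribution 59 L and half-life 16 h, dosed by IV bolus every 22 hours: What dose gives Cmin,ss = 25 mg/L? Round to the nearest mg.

2351 mg

τ/t½ = 22/16 ≈ 1.375, so f = (1/2)^(22/16) ≈ 0.385553.
Cmin,ss = (D/Vd)·f/(1−f), so D = Cmin,ss·Vd·(1−f)/f.
D = 25 × 59 × (1−f)/f ≈ 25 × 59 × 1.59368 ≈ 2350.68 mg.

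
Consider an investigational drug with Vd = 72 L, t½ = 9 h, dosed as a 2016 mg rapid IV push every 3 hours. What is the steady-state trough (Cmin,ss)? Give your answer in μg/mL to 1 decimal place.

τ/t½ = 3/9 ≈ 0.33333, so fraction remaining f = (1/2)^(3/9) ≈ 0.7937.
Single-dose peak C₀ = D/Vd = 2016/72 ≈ 28.000 μg/mL.
Steady-state trough Cmin,ss = C₀·f/(1−f) ≈ 28.000 × 0.7937/0.2063 ≈ 107.725 μg/mL.

107.7 μg/mL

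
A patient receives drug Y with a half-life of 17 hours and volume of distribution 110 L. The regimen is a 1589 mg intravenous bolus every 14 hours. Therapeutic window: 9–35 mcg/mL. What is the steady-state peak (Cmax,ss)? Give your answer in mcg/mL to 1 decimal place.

33.2 mcg/mL

τ/t½ = 14/17 ≈ 0.82353, so fraction remaining f = (1/2)^(14/17) ≈ 0.5651.
Accumulation ratio R = 1/(1 − f) ≈ 1/0.4349 ≈ 2.2994.
Each bolus raises the concentration by D/Vd = 1589/110 ≈ 14.445 mcg/mL.
Steady-state peak Cmax,ss = C₀·R ≈ 14.445 × 2.2994 ≈ 33.215 mcg/mL.
Peak 33.2 mcg/mL vs MTC 35 mcg/mL: below toxic threshold.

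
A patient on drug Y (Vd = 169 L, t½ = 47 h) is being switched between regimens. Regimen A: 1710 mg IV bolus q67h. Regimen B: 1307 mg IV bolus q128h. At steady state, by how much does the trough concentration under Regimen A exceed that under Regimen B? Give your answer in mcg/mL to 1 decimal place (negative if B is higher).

4.6 mcg/mL

Regimen A: f = (1/2)^(67/47) ≈ 0.3723; Cmin,ss = (1710/169)·f/(1−f) ≈ 6.001 mcg/mL.
Regimen B: f = (1/2)^(128/47) ≈ 0.1514; Cmin,ss = (1307/169)·f/(1−f) ≈ 1.380 mcg/mL.
Difference ≈ 6.001 − 1.380 ≈ 4.621 mcg/mL.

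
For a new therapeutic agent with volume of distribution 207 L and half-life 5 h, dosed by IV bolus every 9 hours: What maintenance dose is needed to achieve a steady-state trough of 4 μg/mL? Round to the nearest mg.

2055 mg

τ/t½ = 9/5 ≈ 1.8, so f = (1/2)^(9/5) ≈ 0.287175.
Cmin,ss = (D/Vd)·f/(1−f), so D = Cmin,ss·Vd·(1−f)/f.
D = 4 × 207 × (1−f)/f ≈ 4 × 207 × 2.48220 ≈ 2055.26 mg.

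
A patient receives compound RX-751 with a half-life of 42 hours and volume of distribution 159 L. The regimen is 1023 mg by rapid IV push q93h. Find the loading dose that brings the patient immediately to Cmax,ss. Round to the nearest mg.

f = (1/2)^(93/42) ≈ 0.215493; accumulation ratio R = 1/(1−f) ≈ 1.27469.
Loading dose to hit Cmax,ss on first dose: D_load = D_maint·R ≈ 1023 × 1.27469 ≈ 1304.01 mg.

1304 mg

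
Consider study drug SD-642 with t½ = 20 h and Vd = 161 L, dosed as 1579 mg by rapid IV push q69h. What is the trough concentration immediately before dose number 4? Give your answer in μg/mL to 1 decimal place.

f = (1/2)^(τ/t½) = (1/2)^(69/20) ≈ 0.0915.
C₀ = D/Vd = 1579/161 ≈ 9.807 μg/mL.
Before the 4th dose, 3 doses have been given. Superposition: Cmin = C₀·(f + f² + … + f^3).
≈ 9.807 × (0.0915 + 0.0084 + 0.0008) ≈ 9.807 × 0.1007 ≈ 0.988 μg/mL.

1.0 μg/mL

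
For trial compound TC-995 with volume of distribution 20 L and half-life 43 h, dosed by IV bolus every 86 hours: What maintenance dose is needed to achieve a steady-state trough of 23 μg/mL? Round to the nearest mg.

1380 mg

τ/t½ = 86/43 ≈ 2, so f = (1/2)^(86/43) ≈ 0.250000.
Cmin,ss = (D/Vd)·f/(1−f), so D = Cmin,ss·Vd·(1−f)/f.
D = 23 × 20 × (1−f)/f ≈ 23 × 20 × 3.00000 ≈ 1380.00 mg.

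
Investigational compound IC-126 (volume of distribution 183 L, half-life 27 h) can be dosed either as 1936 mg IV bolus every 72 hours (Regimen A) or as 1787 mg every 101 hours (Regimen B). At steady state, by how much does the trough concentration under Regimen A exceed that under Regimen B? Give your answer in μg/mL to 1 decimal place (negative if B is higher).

1.2 μg/mL

Regimen A: f = (1/2)^(72/27) ≈ 0.1575; Cmin,ss = (1936/183)·f/(1−f) ≈ 1.978 μg/mL.
Regimen B: f = (1/2)^(101/27) ≈ 0.0748; Cmin,ss = (1787/183)·f/(1−f) ≈ 0.789 μg/mL.
Difference ≈ 1.978 − 0.789 ≈ 1.189 μg/mL.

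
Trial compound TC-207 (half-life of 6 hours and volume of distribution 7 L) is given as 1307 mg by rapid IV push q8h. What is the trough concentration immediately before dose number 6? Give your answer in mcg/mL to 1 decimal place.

121.6 mcg/mL

f = (1/2)^(τ/t½) = (1/2)^(8/6) ≈ 0.3969.
C₀ = D/Vd = 1307/7 ≈ 186.714 mcg/mL.
Before the 6th dose, 5 doses have been given. Superposition: Cmin = C₀·(f + f² + … + f^5).
≈ 186.714 × (0.3969 + 0.1575 + 0.0625 + 0.0248 + 0.0098) ≈ 186.714 × 0.6515 ≈ 121.644 mcg/mL.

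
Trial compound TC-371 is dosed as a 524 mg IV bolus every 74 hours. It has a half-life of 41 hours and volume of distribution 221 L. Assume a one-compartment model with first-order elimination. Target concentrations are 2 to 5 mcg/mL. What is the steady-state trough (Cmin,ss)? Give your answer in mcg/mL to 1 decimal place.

1.0 mcg/mL

k = ln2/t½ = ln2/41 ≈ 0.016906 h⁻¹; fraction remaining f = e^(−kτ) = e^(−0.016906×74) ≈ 0.2862.
Single-dose peak C₀ = D/Vd = 524/221 ≈ 2.371 mcg/mL.
Steady-state trough Cmin,ss = C₀·f/(1−f) ≈ 2.371 × 0.2862/0.7138 ≈ 0.951 mcg/mL.
Trough 1.0 mcg/mL vs MEC 2 mcg/mL: subtherapeutic.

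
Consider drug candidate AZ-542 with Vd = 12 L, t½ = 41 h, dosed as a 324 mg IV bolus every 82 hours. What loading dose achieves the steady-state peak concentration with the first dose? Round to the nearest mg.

f = (1/2)^(82/41) ≈ 0.250000; accumulation ratio R = 1/(1−f) ≈ 1.33333.
Loading dose to hit Cmax,ss on first dose: D_load = D_maint·R ≈ 324 × 1.33333 ≈ 432.00 mg.

432 mg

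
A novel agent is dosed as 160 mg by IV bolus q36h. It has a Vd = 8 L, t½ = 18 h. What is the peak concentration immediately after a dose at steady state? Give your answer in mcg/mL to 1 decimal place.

The dosing interval is 2 half-lives, so f = 2^(−2) = 0.25.
Accumulation ratio R = 1/(1 − f) = 1/0.75 = 4/3.
Single-dose peak C₀ = D/Vd = 160/8 = 20 mcg/mL.
Steady-state peak Cmax,ss = C₀·R = 20 × 4/3 ≈ 26.667 mcg/mL.

26.7 mcg/mL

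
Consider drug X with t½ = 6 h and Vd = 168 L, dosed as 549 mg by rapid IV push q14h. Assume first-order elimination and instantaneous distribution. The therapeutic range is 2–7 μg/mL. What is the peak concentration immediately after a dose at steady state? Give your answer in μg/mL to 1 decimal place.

k = ln2/t½ = ln2/6 ≈ 0.115525 h⁻¹; fraction remaining f = e^(−kτ) = e^(−0.115525×14) ≈ 0.1984.
At steady state, accumulation factor R = 1/(1 − e^(−kτ)) ≈ 1.2475.
Each bolus raises the concentration by D/Vd = 549/168 ≈ 3.268 μg/mL.
Cmax,ss = C₀/(1 − f) ≈ 3.268/0.8016 ≈ 4.077 μg/mL.
Peak 4.1 μg/mL vs MTC 7 μg/mL: below toxic threshold.

4.1 μg/mL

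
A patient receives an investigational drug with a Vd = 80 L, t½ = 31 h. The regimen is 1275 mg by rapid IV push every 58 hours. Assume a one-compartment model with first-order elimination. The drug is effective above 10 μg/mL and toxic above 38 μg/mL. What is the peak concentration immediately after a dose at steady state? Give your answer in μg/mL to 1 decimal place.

k = ln2/t½ = ln2/31 ≈ 0.022360 h⁻¹; fraction remaining f = e^(−kτ) = e^(−0.022360×58) ≈ 0.2734.
Accumulation ratio R = 1/(1 − f) ≈ 1/0.7266 ≈ 1.3763.
Single-dose peak C₀ = D/Vd = 1275/80 ≈ 15.938 μg/mL.
Steady-state peak Cmax,ss = C₀·R ≈ 15.938 × 1.3763 ≈ 21.935 μg/mL.
Peak 21.9 μg/mL vs MTC 38 μg/mL: below toxic threshold.

21.9 μg/mL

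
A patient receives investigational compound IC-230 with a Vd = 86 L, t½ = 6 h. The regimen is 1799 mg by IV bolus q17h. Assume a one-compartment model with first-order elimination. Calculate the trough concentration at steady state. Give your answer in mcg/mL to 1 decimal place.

3.4 mcg/mL

k = ln2/t½ = ln2/6 ≈ 0.115525 h⁻¹; fraction remaining f = e^(−kτ) = e^(−0.115525×17) ≈ 0.1403.
Single-dose peak C₀ = D/Vd = 1799/86 ≈ 20.919 mcg/mL.
Steady-state trough Cmin,ss = C₀·f/(1−f) ≈ 20.919 × 0.1403/0.8597 ≈ 3.414 mcg/mL.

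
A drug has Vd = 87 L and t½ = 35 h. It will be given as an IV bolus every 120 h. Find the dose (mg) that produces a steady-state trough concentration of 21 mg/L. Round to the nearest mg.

17845 mg

τ/t½ = 120/35 ≈ 3.4286, so f = (1/2)^(120/35) ≈ 0.092875.
Cmin,ss = (D/Vd)·f/(1−f), so D = Cmin,ss·Vd·(1−f)/f.
D = 21 × 87 × (1−f)/f ≈ 21 × 87 × 9.76716 ≈ 17844.60 mg.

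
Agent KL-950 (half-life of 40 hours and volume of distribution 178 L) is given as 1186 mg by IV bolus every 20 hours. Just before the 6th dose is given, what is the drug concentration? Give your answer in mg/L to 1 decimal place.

13.2 mg/L

f = (1/2)^(τ/t½) = (1/2)^(20/40) ≈ 0.7071.
C₀ = D/Vd = 1186/178 ≈ 6.663 mg/L.
Before the 6th dose, 5 doses have been given. Superposition: Cmin = C₀·(f + f² + … + f^5).
≈ 6.663 × (0.7071 + 0.5000 + 0.3535 + 0.2500 + 0.1768) ≈ 6.663 × 1.9874 ≈ 13.242 mg/L.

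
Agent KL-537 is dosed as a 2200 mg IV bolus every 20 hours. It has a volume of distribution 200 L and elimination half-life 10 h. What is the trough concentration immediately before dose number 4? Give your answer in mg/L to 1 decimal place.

3.6 mg/L

f = (1/2)^(τ/t½) = (1/2)^(20/10) ≈ 0.2500.
C₀ = D/Vd = 2200/200 ≈ 11.000 mg/L.
Before the 4th dose, 3 doses have been given. Superposition: Cmin = C₀·(f + f² + … + f^3).
≈ 11.000 × (0.2500 + 0.0625 + 0.0156) ≈ 11.000 × 0.3281 ≈ 3.609 mg/L.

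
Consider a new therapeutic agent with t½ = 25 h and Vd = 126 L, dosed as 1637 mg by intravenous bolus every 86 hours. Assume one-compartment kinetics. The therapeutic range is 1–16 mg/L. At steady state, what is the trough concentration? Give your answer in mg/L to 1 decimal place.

τ/t½ = 86/25 ≈ 3.44, so fraction remaining f = (1/2)^(86/25) ≈ 0.0921.
Single-dose peak C₀ = D/Vd = 1637/126 ≈ 12.992 mg/L.
Steady-state trough Cmin,ss = C₀·f/(1−f) ≈ 12.992 × 0.0921/0.9079 ≈ 1.318 mg/L.
Trough 1.3 mg/L vs MEC 1 mg/L: adequate.

1.3 mg/L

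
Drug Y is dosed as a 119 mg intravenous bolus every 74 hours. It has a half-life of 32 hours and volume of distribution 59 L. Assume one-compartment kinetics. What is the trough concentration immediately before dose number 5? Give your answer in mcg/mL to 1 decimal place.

f = (1/2)^(τ/t½) = (1/2)^(74/32) ≈ 0.2013.
C₀ = D/Vd = 119/59 ≈ 2.017 mcg/mL.
Before the 5th dose, 4 doses have been given. Superposition: Cmin = C₀·(f + f² + … + f^4).
≈ 2.017 × (0.2013 + 0.0405 + 0.0082 + 0.0016) ≈ 2.017 × 0.2516 ≈ 0.507 mcg/mL.

0.5 mcg/mL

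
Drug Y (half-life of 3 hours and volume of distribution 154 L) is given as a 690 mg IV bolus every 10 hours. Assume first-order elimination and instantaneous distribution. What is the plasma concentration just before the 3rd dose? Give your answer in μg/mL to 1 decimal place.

f = (1/2)^(τ/t½) = (1/2)^(10/3) ≈ 0.0992.
C₀ = D/Vd = 690/154 ≈ 4.481 μg/mL.
Before the 3rd dose, 2 doses have been given. Superposition: Cmin = C₀·(f + f²).
≈ 4.481 × (0.0992 + 0.0098) ≈ 4.481 × 0.1090 ≈ 0.488 μg/mL.

0.5 μg/mL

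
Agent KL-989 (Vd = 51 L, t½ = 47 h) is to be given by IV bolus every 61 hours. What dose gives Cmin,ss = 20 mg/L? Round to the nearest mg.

τ/t½ = 61/47 ≈ 1.2979, so f = (1/2)^(61/47) ≈ 0.406726.
Cmin,ss = (D/Vd)·f/(1−f), so D = Cmin,ss·Vd·(1−f)/f.
D = 20 × 51 × (1−f)/f ≈ 20 × 51 × 1.45866 ≈ 1487.83 mg.

1488 mg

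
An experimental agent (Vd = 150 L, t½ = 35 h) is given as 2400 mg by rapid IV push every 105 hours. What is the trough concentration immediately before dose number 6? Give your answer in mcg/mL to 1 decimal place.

f = (1/2)^(τ/t½) = (1/2)^(105/35) ≈ 0.1250.
C₀ = D/Vd = 2400/150 ≈ 16.000 mcg/mL.
Before the 6th dose, 5 doses have been given. Superposition: Cmin = C₀·(f + f² + … + f^5).
≈ 16.000 × (0.1250 + 0.0156 + 0.0020 + 0.0002 + 0.0000) ≈ 16.000 × 0.1428 ≈ 2.285 mcg/mL.

2.3 mcg/mL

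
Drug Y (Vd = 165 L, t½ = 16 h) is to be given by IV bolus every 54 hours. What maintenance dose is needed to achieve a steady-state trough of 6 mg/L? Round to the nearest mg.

τ/t½ = 54/16 ≈ 3.375, so f = (1/2)^(54/16) ≈ 0.096388.
Cmin,ss = (D/Vd)·f/(1−f), so D = Cmin,ss·Vd·(1−f)/f.
D = 6 × 165 × (1−f)/f ≈ 6 × 165 × 9.37474 ≈ 9280.99 mg.

9281 mg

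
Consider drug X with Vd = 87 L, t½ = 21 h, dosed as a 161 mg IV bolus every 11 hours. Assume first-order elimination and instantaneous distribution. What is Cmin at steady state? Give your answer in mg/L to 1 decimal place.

4.2 mg/L

τ/t½ = 11/21 ≈ 0.52381, so fraction remaining f = (1/2)^(11/21) ≈ 0.6955.
At steady state, accumulation factor R = 1/(1 − e^(−kτ)) ≈ 3.2841.
Each bolus raises the concentration by D/Vd = 161/87 ≈ 1.851 mg/L.
Cmax,ss = C₀/(1 − f) ≈ 1.851/0.3045 ≈ 6.079 mg/L.
One interval later, Cmin,ss = Cmax,ss·e^(−kτ) ≈ 6.079 × 0.6955 ≈ 4.228 mg/L.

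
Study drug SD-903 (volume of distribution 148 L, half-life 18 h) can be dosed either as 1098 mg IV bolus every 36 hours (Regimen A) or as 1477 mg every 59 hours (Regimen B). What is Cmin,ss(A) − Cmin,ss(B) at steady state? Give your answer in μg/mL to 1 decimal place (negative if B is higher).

Regimen A: f = (1/2)^(36/18) ≈ 0.2500; Cmin,ss = (1098/148)·f/(1−f) ≈ 2.473 μg/mL.
Regimen B: f = (1/2)^(59/18) ≈ 0.1031; Cmin,ss = (1477/148)·f/(1−f) ≈ 1.147 μg/mL.
Difference ≈ 2.473 − 1.147 ≈ 1.326 μg/mL.

1.3 μg/mL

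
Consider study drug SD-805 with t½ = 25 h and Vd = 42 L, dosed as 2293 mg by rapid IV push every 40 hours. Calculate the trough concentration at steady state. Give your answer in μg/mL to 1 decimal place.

26.9 μg/mL

k = ln2/t½ = ln2/25 ≈ 0.027726 h⁻¹; fraction remaining f = e^(−kτ) = e^(−0.027726×40) ≈ 0.3299.
At steady state, accumulation factor R = 1/(1 − e^(−kτ)) ≈ 1.4923.
Each bolus raises the concentration by D/Vd = 2293/42 ≈ 54.595 μg/mL.
Steady-state peak Cmax,ss = C₀·R ≈ 54.595 × 1.4923 ≈ 81.472 μg/mL.
Steady-state trough Cmin,ss = Cmax,ss·f ≈ 81.472 × 0.3299 ≈ 26.878 μg/mL.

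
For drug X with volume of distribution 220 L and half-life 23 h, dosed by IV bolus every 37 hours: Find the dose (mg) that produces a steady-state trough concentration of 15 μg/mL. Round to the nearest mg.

6764 mg

τ/t½ = 37/23 ≈ 1.6087, so f = (1/2)^(37/23) ≈ 0.327895.
Cmin,ss = (D/Vd)·f/(1−f), so D = Cmin,ss·Vd·(1−f)/f.
D = 15 × 220 × (1−f)/f ≈ 15 × 220 × 2.04976 ≈ 6764.21 mg.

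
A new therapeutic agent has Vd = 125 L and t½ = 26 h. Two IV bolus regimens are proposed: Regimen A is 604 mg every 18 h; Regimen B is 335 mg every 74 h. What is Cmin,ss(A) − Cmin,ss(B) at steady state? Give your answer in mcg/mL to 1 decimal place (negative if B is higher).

7.4 mcg/mL

Regimen A: f = (1/2)^(18/26) ≈ 0.6189; Cmin,ss = (604/125)·f/(1−f) ≈ 7.847 mcg/mL.
Regimen B: f = (1/2)^(74/26) ≈ 0.1391; Cmin,ss = (335/125)·f/(1−f) ≈ 0.433 mcg/mL.
Difference ≈ 7.847 − 0.433 ≈ 7.414 mcg/mL.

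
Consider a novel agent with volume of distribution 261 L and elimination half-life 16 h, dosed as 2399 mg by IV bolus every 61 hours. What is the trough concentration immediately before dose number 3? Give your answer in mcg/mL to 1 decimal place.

0.7 mcg/mL

f = (1/2)^(τ/t½) = (1/2)^(61/16) ≈ 0.0712.
C₀ = D/Vd = 2399/261 ≈ 9.192 mcg/mL.
Before the 3rd dose, 2 doses have been given. Superposition: Cmin = C₀·(f + f²).
≈ 9.192 × (0.0712 + 0.0051) ≈ 9.192 × 0.0763 ≈ 0.701 mcg/mL.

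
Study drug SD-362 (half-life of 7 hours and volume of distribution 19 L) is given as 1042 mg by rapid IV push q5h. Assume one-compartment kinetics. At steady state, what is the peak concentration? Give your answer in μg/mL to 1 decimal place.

140.4 μg/mL

τ/t½ = 5/7 ≈ 0.71429, so fraction remaining f = (1/2)^(5/7) ≈ 0.6095.
At steady state, accumulation factor R = 1/(1 − e^(−kτ)) ≈ 2.5608.
Single-dose peak C₀ = D/Vd = 1042/19 ≈ 54.842 μg/mL.
Steady-state peak Cmax,ss = C₀·R ≈ 54.842 × 2.5608 ≈ 140.439 μg/mL.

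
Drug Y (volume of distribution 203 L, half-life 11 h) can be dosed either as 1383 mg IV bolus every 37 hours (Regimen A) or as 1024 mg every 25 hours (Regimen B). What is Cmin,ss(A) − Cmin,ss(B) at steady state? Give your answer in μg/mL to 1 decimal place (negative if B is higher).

-0.6 μg/mL

Regimen A: f = (1/2)^(37/11) ≈ 0.0972; Cmin,ss = (1383/203)·f/(1−f) ≈ 0.734 μg/mL.
Regimen B: f = (1/2)^(25/11) ≈ 0.2069; Cmin,ss = (1024/203)·f/(1−f) ≈ 1.316 μg/mL.
Difference ≈ 0.734 − 1.316 ≈ -0.582 μg/mL.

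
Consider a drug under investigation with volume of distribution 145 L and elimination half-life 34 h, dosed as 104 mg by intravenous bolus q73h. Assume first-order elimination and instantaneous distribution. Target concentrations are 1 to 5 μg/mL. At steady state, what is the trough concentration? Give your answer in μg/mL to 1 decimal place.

τ/t½ = 73/34 ≈ 2.1471, so fraction remaining f = (1/2)^(73/34) ≈ 0.2258.
Single-dose peak C₀ = D/Vd = 104/145 ≈ 0.717 μg/mL.
Steady-state trough Cmin,ss = C₀·f/(1−f) ≈ 0.717 × 0.2258/0.7742 ≈ 0.209 μg/mL.
Trough 0.2 μg/mL vs MEC 1 μg/mL: subtherapeutic.

0.2 μg/mL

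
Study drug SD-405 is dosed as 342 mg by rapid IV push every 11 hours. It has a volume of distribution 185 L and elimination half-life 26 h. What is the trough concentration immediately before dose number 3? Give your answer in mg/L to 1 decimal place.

f = (1/2)^(τ/t½) = (1/2)^(11/26) ≈ 0.7458.
C₀ = D/Vd = 342/185 ≈ 1.849 mg/L.
Before the 3rd dose, 2 doses have been given. Superposition: Cmin = C₀·(f + f²).
≈ 1.849 × (0.7458 + 0.5562) ≈ 1.849 × 1.3020 ≈ 2.407 mg/L.

2.4 mg/L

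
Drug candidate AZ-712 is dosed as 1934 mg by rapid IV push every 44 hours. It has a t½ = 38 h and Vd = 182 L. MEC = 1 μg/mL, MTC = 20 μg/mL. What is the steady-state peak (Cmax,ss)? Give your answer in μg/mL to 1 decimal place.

k = ln2/t½ = ln2/38 ≈ 0.018241 h⁻¹; fraction remaining f = e^(−kτ) = e^(−0.018241×44) ≈ 0.4482.
At steady state, accumulation factor R = 1/(1 − e^(−kτ)) ≈ 1.8123.
Single-dose peak C₀ = D/Vd = 1934/182 ≈ 10.626 μg/mL.
Steady-state peak Cmax,ss = C₀·R ≈ 10.626 × 1.8123 ≈ 19.257 μg/mL.
Peak 19.3 μg/mL vs MTC 20 μg/mL: below toxic threshold.

19.3 μg/mL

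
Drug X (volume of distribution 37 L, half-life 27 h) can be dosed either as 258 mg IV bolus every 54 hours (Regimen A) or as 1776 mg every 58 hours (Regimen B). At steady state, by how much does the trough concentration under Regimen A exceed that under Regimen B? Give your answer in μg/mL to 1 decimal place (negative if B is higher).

Regimen A: f = (1/2)^(54/27) ≈ 0.2500; Cmin,ss = (258/37)·f/(1−f) ≈ 2.324 μg/mL.
Regimen B: f = (1/2)^(58/27) ≈ 0.2256; Cmin,ss = (1776/37)·f/(1−f) ≈ 13.983 μg/mL.
Difference ≈ 2.324 − 13.983 ≈ -11.659 μg/mL.

-11.7 μg/mL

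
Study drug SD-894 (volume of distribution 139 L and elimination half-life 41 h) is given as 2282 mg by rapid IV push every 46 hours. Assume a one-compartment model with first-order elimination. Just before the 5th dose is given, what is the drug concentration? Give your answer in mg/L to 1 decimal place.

f = (1/2)^(τ/t½) = (1/2)^(46/41) ≈ 0.4595.
C₀ = D/Vd = 2282/139 ≈ 16.417 mg/L.
Before the 5th dose, 4 doses have been given. Superposition: Cmin = C₀·(f + f² + … + f^4).
≈ 16.417 × (0.4595 + 0.2111 + 0.0970 + 0.0446) ≈ 16.417 × 0.8122 ≈ 13.334 mg/L.

13.3 mg/L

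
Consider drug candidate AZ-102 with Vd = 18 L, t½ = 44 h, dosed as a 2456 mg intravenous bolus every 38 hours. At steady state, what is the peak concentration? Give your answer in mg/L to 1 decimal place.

Over one 38-h interval, 38/44 ≈ 0.86364 half-lives elapse, leaving f ≈ 0.5496 of each dose.
At steady state, accumulation factor R = 1/(1 − e^(−kτ)) ≈ 2.2202.
Each bolus raises the concentration by D/Vd = 2456/18 ≈ 136.444 mg/L.
Cmax,ss = C₀/(1 − f) ≈ 136.444/0.4504 ≈ 302.940 mg/L.

302.9 mg/L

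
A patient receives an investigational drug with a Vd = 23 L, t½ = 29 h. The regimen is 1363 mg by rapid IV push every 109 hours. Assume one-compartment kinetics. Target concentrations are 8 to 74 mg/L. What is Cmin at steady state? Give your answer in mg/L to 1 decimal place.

4.7 mg/L

k = ln2/t½ = ln2/29 ≈ 0.023902 h⁻¹; fraction remaining f = e^(−kτ) = e^(−0.023902×109) ≈ 0.0739.
Single-dose peak C₀ = D/Vd = 1363/23 ≈ 59.261 mg/L.
Steady-state trough Cmin,ss = C₀·f/(1−f) ≈ 59.261 × 0.0739/0.9261 ≈ 4.729 mg/L.
Trough 4.7 mg/L vs MEC 8 mg/L: subtherapeutic.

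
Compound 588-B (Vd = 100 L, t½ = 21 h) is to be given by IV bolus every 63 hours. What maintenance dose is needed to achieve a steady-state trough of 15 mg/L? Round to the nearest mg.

τ/t½ = 63/21 ≈ 3, so f = (1/2)^(63/21) ≈ 0.125000.
Cmin,ss = (D/Vd)·f/(1−f), so D = Cmin,ss·Vd·(1−f)/f.
D = 15 × 100 × (1−f)/f ≈ 15 × 100 × 7.00000 ≈ 10500.00 mg.

10500 mg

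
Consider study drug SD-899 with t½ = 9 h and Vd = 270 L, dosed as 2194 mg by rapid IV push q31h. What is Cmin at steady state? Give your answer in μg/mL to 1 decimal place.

τ/t½ = 31/9 ≈ 3.4444, so fraction remaining f = (1/2)^(31/9) ≈ 0.0919.
Each bolus raises the concentration by D/Vd = 2194/270 ≈ 8.126 μg/mL.
Steady-state trough Cmin,ss = C₀·f/(1−f) ≈ 8.126 × 0.0919/0.9081 ≈ 0.822 μg/mL.

0.8 μg/mL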